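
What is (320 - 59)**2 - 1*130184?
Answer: -62063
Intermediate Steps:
(320 - 59)**2 - 1*130184 = 261**2 - 130184 = 68121 - 130184 = -62063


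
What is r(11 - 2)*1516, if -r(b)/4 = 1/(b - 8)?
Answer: -6064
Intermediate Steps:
r(b) = -4/(-8 + b) (r(b) = -4/(b - 8) = -4/(-8 + b))
r(11 - 2)*1516 = -4/(-8 + (11 - 2))*1516 = -4/(-8 + 9)*1516 = -4/1*1516 = -4*1*1516 = -4*1516 = -6064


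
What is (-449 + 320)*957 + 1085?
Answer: -122368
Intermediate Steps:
(-449 + 320)*957 + 1085 = -129*957 + 1085 = -123453 + 1085 = -122368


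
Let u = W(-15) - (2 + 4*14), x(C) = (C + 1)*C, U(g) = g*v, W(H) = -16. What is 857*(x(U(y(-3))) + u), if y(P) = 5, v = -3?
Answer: 116552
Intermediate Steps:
U(g) = -3*g (U(g) = g*(-3) = -3*g)
x(C) = C*(1 + C) (x(C) = (1 + C)*C = C*(1 + C))
u = -74 (u = -16 - (2 + 4*14) = -16 - (2 + 56) = -16 - 1*58 = -16 - 58 = -74)
857*(x(U(y(-3))) + u) = 857*((-3*5)*(1 - 3*5) - 74) = 857*(-15*(1 - 15) - 74) = 857*(-15*(-14) - 74) = 857*(210 - 74) = 857*136 = 116552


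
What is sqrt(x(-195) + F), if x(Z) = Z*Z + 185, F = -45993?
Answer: I*sqrt(7783) ≈ 88.221*I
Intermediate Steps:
x(Z) = 185 + Z**2 (x(Z) = Z**2 + 185 = 185 + Z**2)
sqrt(x(-195) + F) = sqrt((185 + (-195)**2) - 45993) = sqrt((185 + 38025) - 45993) = sqrt(38210 - 45993) = sqrt(-7783) = I*sqrt(7783)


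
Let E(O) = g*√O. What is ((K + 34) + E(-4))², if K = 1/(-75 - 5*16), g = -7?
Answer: 23053461/24025 - 147532*I/155 ≈ 959.56 - 951.82*I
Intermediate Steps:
K = -1/155 (K = 1/(-75 - 80) = 1/(-155) = -1/155 ≈ -0.0064516)
E(O) = -7*√O
((K + 34) + E(-4))² = ((-1/155 + 34) - 14*I)² = (5269/155 - 14*I)²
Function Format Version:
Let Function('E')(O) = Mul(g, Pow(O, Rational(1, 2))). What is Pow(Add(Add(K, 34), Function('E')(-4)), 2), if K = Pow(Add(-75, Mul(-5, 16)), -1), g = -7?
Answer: Add(Rational(23053461, 24025), Mul(Rational(-147532, 155), I)) ≈ Add(959.56, Mul(-951.82, I))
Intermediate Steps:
K = Rational(-1, 155) (K = Pow(Add(-75, -80), -1) = Pow(-155, -1) = Rational(-1, 155) ≈ -0.0064516)
Function('E')(O) = Mul(-7, Pow(O, Rational(1, 2)))
Pow(Add(Add(K, 34), Function('E')(-4)), 2) = Pow(Add(Add(Rational(-1, 155), 34), Mul(-7, Pow(-4, Rational(1, 2)))), 2) = Pow(Add(Rational(5269, 155), Mul(-7, Mul(2, I))), 2) = Pow(Add(Rational(5269, 155), Mul(-14, I)), 2)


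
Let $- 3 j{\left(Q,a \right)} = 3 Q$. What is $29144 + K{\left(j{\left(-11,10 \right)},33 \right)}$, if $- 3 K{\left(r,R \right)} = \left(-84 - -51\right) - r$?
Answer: $\frac{87476}{3} \approx 29159.0$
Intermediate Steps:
$j{\left(Q,a \right)} = - Q$ ($j{\left(Q,a \right)} = - \frac{3 Q}{3} = - Q$)
$K{\left(r,R \right)} = 11 + \frac{r}{3}$ ($K{\left(r,R \right)} = - \frac{\left(-84 - -51\right) - r}{3} = - \frac{\left(-84 + 51\right) - r}{3} = - \frac{-33 - r}{3} = 11 + \frac{r}{3}$)
$29144 + K{\left(j{\left(-11,10 \right)},33 \right)} = 29144 + \left(11 + \frac{\left(-1\right) \left(-11\right)}{3}\right) = 29144 + \left(11 + \frac{1}{3} \cdot 11\right) = 29144 + \left(11 + \frac{11}{3}\right) = 29144 + \frac{44}{3} = \frac{87476}{3}$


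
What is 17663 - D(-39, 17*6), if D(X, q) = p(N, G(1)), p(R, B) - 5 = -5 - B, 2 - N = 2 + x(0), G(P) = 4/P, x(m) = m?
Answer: 17667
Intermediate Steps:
N = 0 (N = 2 - (2 + 0) = 2 - 1*2 = 2 - 2 = 0)
p(R, B) = -B (p(R, B) = 5 + (-5 - B) = -B)
D(X, q) = -4 (D(X, q) = -4/1 = -4)
17663 - D(-39, 17*6) = 17663 - 1*(-4) = 17663 + 4 = 17667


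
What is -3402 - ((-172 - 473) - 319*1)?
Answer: -2438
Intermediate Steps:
-3402 - ((-172 - 473) - 319*1) = -3402 - (-645 - 319) = -3402 - 1*(-964) = -3402 + 964 = -2438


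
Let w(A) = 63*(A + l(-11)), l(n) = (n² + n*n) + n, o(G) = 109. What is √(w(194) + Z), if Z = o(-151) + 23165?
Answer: 3*√5561 ≈ 223.72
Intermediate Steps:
l(n) = n + 2*n² (l(n) = (n² + n²) + n = 2*n² + n = n + 2*n²)
w(A) = 14553 + 63*A (w(A) = 63*(A - 11*(1 + 2*(-11))) = 63*(A - 11*(1 - 22)) = 63*(A - 11*(-21)) = 63*(A + 231) = 63*(231 + A) = 14553 + 63*A)
Z = 23274 (Z = 109 + 23165 = 23274)
√(w(194) + Z) = √((14553 + 63*194) + 23274) = √((14553 + 12222) + 23274) = √(26775 + 23274) = √50049 = 3*√5561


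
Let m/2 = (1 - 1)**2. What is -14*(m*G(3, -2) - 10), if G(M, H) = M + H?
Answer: 140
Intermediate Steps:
G(M, H) = H + M
m = 0 (m = 2*(1 - 1)**2 = 2*0**2 = 2*0 = 0)
-14*(m*G(3, -2) - 10) = -14*(0*(-2 + 3) - 10) = -14*(0*1 - 10) = -14*(0 - 10) = -14*(-10) = 140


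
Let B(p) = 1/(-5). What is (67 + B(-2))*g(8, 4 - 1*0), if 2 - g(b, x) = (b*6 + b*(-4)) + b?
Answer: -7348/5 ≈ -1469.6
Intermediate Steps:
B(p) = -⅕
g(b, x) = 2 - 3*b (g(b, x) = 2 - ((b*6 + b*(-4)) + b) = 2 - ((6*b - 4*b) + b) = 2 - (2*b + b) = 2 - 3*b)
(67 + B(-2))*g(8, 4 - 1*0) = (67 - ⅕)*(2 - 3*8) = 334*(2 - 24)/5 = (334/5)*(-22) = -7348/5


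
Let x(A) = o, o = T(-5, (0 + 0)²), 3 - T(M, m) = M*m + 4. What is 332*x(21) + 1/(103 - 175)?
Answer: -23905/72 ≈ -332.01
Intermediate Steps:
T(M, m) = -1 - M*m (T(M, m) = 3 - (M*m + 4) = 3 - (4 + M*m) = 3 + (-4 - M*m) = -1 - M*m)
o = -1 (o = -1 - 1*(-5)*(0 + 0)² = -1 - 1*(-5)*0² = -1 - 1*(-5)*0 = -1 + 0 = -1)
x(A) = -1
332*x(21) + 1/(103 - 175) = 332*(-1) + 1/(103 - 175) = -332 + 1/(-72) = -332 - 1/72 = -23905/72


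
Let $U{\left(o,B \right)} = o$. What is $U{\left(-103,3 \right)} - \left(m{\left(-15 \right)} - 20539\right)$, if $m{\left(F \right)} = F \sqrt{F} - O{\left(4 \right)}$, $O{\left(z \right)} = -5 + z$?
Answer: $20435 + 15 i \sqrt{15} \approx 20435.0 + 58.095 i$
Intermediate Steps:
$m{\left(F \right)} = 1 + F^{\frac{3}{2}}$ ($m{\left(F \right)} = F \sqrt{F} - \left(-5 + 4\right) = F^{\frac{3}{2}} - -1 = F^{\frac{3}{2}} + 1 = 1 + F^{\frac{3}{2}}$)
$U{\left(-103,3 \right)} - \left(m{\left(-15 \right)} - 20539\right) = -103 - \left(\left(1 + \left(-15\right)^{\frac{3}{2}}\right) - 20539\right) = -103 - \left(\left(1 - 15 i \sqrt{15}\right) - 20539\right) = -103 - \left(-20538 - 15 i \sqrt{15}\right) = -103 + \left(20538 + 15 i \sqrt{15}\right) = 20435 + 15 i \sqrt{15}$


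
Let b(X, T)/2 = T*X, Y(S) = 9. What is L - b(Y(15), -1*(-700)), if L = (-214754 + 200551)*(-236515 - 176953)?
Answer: 5872473404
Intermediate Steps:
b(X, T) = 2*T*X (b(X, T) = 2*(T*X) = 2*T*X)
L = 5872486004 (L = -14203*(-413468) = 5872486004)
L - b(Y(15), -1*(-700)) = 5872486004 - 2*(-1*(-700))*9 = 5872486004 - 2*700*9 = 5872486004 - 1*12600 = 5872486004 - 12600 = 5872473404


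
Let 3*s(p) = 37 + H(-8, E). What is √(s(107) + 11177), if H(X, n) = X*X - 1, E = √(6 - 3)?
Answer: 13*√597/3 ≈ 105.88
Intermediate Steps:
E = √3 ≈ 1.7320
H(X, n) = -1 + X² (H(X, n) = X² - 1 = -1 + X²)
s(p) = 100/3 (s(p) = (37 + (-1 + (-8)²))/3 = (37 + (-1 + 64))/3 = (37 + 63)/3 = (⅓)*100 = 100/3)
√(s(107) + 11177) = √(100/3 + 11177) = √(33631/3) = 13*√597/3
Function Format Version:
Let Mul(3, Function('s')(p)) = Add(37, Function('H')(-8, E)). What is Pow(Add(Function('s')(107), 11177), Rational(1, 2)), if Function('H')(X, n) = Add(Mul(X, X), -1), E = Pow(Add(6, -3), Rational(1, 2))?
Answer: Mul(Rational(13, 3), Pow(597, Rational(1, 2))) ≈ 105.88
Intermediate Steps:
E = Pow(3, Rational(1, 2)) ≈ 1.7320
Function('H')(X, n) = Add(-1, Pow(X, 2)) (Function('H')(X, n) = Add(Pow(X, 2), -1) = Add(-1, Pow(X, 2)))
Function('s')(p) = Rational(100, 3) (Function('s')(p) = Mul(Rational(1, 3), Add(37, Add(-1, Pow(-8, 2)))) = Mul(Rational(1, 3), Add(37, Add(-1, 64))) = Mul(Rational(1, 3), Add(37, 63)) = Mul(Rational(1, 3), 100) = Rational(100, 3))
Pow(Add(Function('s')(107), 11177), Rational(1, 2)) = Pow(Add(Rational(100, 3), 11177), Rational(1, 2)) = Pow(Rational(33631, 3), Rational(1, 2)) = Mul(Rational(13, 3), Pow(597, Rational(1, 2)))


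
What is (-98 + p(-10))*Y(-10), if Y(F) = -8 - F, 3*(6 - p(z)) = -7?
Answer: -538/3 ≈ -179.33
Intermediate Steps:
p(z) = 25/3 (p(z) = 6 - ⅓*(-7) = 6 + 7/3 = 25/3)
(-98 + p(-10))*Y(-10) = (-98 + 25/3)*(-8 - 1*(-10)) = -269*(-8 + 10)/3 = -269/3*2 = -538/3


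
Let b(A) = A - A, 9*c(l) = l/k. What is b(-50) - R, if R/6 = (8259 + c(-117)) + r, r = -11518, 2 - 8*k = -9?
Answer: 215718/11 ≈ 19611.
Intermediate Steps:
k = 11/8 (k = ¼ - ⅛*(-9) = ¼ + 9/8 = 11/8 ≈ 1.3750)
c(l) = 8*l/99 (c(l) = (l/(11/8))/9 = (l*(8/11))/9 = (8*l/11)/9 = 8*l/99)
R = -215718/11 (R = 6*((8259 + (8/99)*(-117)) - 11518) = 6*((8259 - 104/11) - 11518) = 6*(90745/11 - 11518) = 6*(-35953/11) = -215718/11 ≈ -19611.)
b(A) = 0
b(-50) - R = 0 - 1*(-215718/11) = 0 + 215718/11 = 215718/11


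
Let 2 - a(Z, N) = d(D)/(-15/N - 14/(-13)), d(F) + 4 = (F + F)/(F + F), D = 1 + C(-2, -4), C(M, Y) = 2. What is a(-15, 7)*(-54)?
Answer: 4266/97 ≈ 43.979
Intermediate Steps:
D = 3 (D = 1 + 2 = 3)
d(F) = -3 (d(F) = -4 + (F + F)/(F + F) = -4 + (2*F)/((2*F)) = -4 + (2*F)*(1/(2*F)) = -4 + 1 = -3)
a(Z, N) = 2 + 3/(14/13 - 15/N) (a(Z, N) = 2 - (-3)/(-15/N - 14/(-13)) = 2 - (-3)/(-15/N - 14*(-1/13)) = 2 - (-3)/(-15/N + 14/13) = 2 - (-3)/(14/13 - 15/N) = 2 + 3/(14/13 - 15/N))
a(-15, 7)*(-54) = ((-390 + 67*7)/(-195 + 14*7))*(-54) = ((-390 + 469)/(-195 + 98))*(-54) = (79/(-97))*(-54) = -1/97*79*(-54) = -79/97*(-54) = 4266/97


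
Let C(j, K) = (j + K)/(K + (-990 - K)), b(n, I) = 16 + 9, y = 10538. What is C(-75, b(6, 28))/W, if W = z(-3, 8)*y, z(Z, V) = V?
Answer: 5/8346096 ≈ 5.9908e-7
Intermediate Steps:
b(n, I) = 25
W = 84304 (W = 8*10538 = 84304)
C(j, K) = -K/990 - j/990 (C(j, K) = (K + j)/(-990) = (K + j)*(-1/990) = -K/990 - j/990)
C(-75, b(6, 28))/W = (-1/990*25 - 1/990*(-75))/84304 = (-5/198 + 5/66)*(1/84304) = (5/99)*(1/84304) = 5/8346096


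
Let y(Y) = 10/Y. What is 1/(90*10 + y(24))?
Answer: 12/10805 ≈ 0.0011106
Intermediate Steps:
1/(90*10 + y(24)) = 1/(90*10 + 10/24) = 1/(900 + 10*(1/24)) = 1/(900 + 5/12) = 1/(10805/12) = 12/10805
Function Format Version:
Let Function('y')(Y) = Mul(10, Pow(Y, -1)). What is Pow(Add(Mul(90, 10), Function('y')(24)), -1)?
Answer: Rational(12, 10805) ≈ 0.0011106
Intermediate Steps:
Pow(Add(Mul(90, 10), Function('y')(24)), -1) = Pow(Add(Mul(90, 10), Mul(10, Pow(24, -1))), -1) = Pow(Add(900, Mul(10, Rational(1, 24))), -1) = Pow(Add(900, Rational(5, 12)), -1) = Pow(Rational(10805, 12), -1) = Rational(12, 10805)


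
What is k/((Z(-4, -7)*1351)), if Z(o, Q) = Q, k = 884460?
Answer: -884460/9457 ≈ -93.524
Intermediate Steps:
k/((Z(-4, -7)*1351)) = 884460/((-7*1351)) = 884460/(-9457) = 884460*(-1/9457) = -884460/9457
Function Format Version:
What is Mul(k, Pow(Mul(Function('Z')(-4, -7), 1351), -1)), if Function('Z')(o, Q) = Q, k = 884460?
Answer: Rational(-884460, 9457) ≈ -93.524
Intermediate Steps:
Mul(k, Pow(Mul(Function('Z')(-4, -7), 1351), -1)) = Mul(884460, Pow(Mul(-7, 1351), -1)) = Mul(884460, Pow(-9457, -1)) = Mul(884460, Rational(-1, 9457)) = Rational(-884460, 9457)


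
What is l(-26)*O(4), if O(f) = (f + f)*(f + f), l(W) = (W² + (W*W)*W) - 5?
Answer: -1081920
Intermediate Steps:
l(W) = -5 + W² + W³ (l(W) = (W² + W²*W) - 5 = (W² + W³) - 5 = -5 + W² + W³)
O(f) = 4*f² (O(f) = (2*f)*(2*f) = 4*f²)
l(-26)*O(4) = (-5 + (-26)² + (-26)³)*(4*4²) = (-5 + 676 - 17576)*(4*16) = -16905*64 = -1081920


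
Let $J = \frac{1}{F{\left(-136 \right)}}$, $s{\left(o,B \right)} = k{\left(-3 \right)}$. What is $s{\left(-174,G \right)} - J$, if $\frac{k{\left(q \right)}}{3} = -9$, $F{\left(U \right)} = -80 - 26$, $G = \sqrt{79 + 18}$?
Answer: $- \frac{2861}{106} \approx -26.991$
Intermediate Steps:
$G = \sqrt{97} \approx 9.8489$
$F{\left(U \right)} = -106$
$k{\left(q \right)} = -27$ ($k{\left(q \right)} = 3 \left(-9\right) = -27$)
$s{\left(o,B \right)} = -27$
$J = - \frac{1}{106}$ ($J = \frac{1}{-106} = - \frac{1}{106} \approx -0.009434$)
$s{\left(-174,G \right)} - J = -27 - - \frac{1}{106} = -27 + \frac{1}{106} = - \frac{2861}{106}$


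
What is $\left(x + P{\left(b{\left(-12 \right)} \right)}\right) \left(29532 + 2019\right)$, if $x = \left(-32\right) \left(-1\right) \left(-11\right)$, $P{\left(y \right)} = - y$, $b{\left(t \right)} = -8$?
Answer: $-10853544$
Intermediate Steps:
$x = -352$ ($x = 32 \left(-11\right) = -352$)
$\left(x + P{\left(b{\left(-12 \right)} \right)}\right) \left(29532 + 2019\right) = \left(-352 - -8\right) \left(29532 + 2019\right) = \left(-352 + 8\right) 31551 = \left(-344\right) 31551 = -10853544$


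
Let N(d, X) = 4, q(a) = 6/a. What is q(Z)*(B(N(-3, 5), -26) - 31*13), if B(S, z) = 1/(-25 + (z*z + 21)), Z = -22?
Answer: 270815/2464 ≈ 109.91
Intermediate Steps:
B(S, z) = 1/(-4 + z²) (B(S, z) = 1/(-25 + (z² + 21)) = 1/(-25 + (21 + z²)) = 1/(-4 + z²))
q(Z)*(B(N(-3, 5), -26) - 31*13) = (6/(-22))*(1/(-4 + (-26)²) - 31*13) = (6*(-1/22))*(1/(-4 + 676) - 403) = -3*(1/672 - 403)/11 = -3/11*(-270815/672) = 270815/2464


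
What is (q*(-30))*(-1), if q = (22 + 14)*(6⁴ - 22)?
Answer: 1375920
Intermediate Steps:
q = 45864 (q = 36*(1296 - 22) = 36*1274 = 45864)
(q*(-30))*(-1) = (45864*(-30))*(-1) = -1375920*(-1) = 1375920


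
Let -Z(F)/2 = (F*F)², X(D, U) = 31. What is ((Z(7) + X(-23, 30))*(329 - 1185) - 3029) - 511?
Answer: 4080436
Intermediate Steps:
Z(F) = -2*F⁴
((Z(7) + X(-23, 30))*(329 - 1185) - 3029) - 511 = ((-2*7⁴ + 31)*(329 - 1185) - 3029) - 511 = ((-2*2401 + 31)*(-856) - 3029) - 511 = ((-4802 + 31)*(-856) - 3029) - 511 = (-4771*(-856) - 3029) - 511 = (4083976 - 3029) - 511 = 4080947 - 511 = 4080436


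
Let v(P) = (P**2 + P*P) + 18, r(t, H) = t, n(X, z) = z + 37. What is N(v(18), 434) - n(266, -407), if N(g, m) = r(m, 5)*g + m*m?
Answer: 477770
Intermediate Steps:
n(X, z) = 37 + z
v(P) = 18 + 2*P**2 (v(P) = (P**2 + P**2) + 18 = 2*P**2 + 18 = 18 + 2*P**2)
N(g, m) = m**2 + g*m (N(g, m) = m*g + m*m = g*m + m**2 = m**2 + g*m)
N(v(18), 434) - n(266, -407) = 434*((18 + 2*18**2) + 434) - (37 - 407) = 434*((18 + 2*324) + 434) - 1*(-370) = 434*((18 + 648) + 434) + 370 = 434*(666 + 434) + 370 = 434*1100 + 370 = 477400 + 370 = 477770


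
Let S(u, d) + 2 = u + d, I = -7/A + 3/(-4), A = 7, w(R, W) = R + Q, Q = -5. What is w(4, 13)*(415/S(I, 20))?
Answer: -332/13 ≈ -25.538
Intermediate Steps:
w(R, W) = -5 + R (w(R, W) = R - 5 = -5 + R)
I = -7/4 (I = -7/7 + 3/(-4) = -7*⅐ + 3*(-¼) = -1 - ¾ = -7/4 ≈ -1.7500)
S(u, d) = -2 + d + u (S(u, d) = -2 + (u + d) = -2 + (d + u) = -2 + d + u)
w(4, 13)*(415/S(I, 20)) = (-5 + 4)*(415/(-2 + 20 - 7/4)) = -415/65/4 = -415*4/65 = -1*332/13 = -332/13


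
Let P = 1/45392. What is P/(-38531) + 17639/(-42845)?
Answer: -30850596084973/74935868667440 ≈ -0.41169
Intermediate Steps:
P = 1/45392 ≈ 2.2030e-5
P/(-38531) + 17639/(-42845) = (1/45392)/(-38531) + 17639/(-42845) = (1/45392)*(-1/38531) + 17639*(-1/42845) = -1/1748999152 - 17639/42845 = -30850596084973/74935868667440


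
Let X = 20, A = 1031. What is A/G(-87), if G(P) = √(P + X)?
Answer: -1031*I*√67/67 ≈ -125.96*I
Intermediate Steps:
G(P) = √(20 + P) (G(P) = √(P + 20) = √(20 + P))
A/G(-87) = 1031/(√(20 - 87)) = 1031/(√(-67)) = 1031/((I*√67)) = 1031*(-I*√67/67) = -1031*I*√67/67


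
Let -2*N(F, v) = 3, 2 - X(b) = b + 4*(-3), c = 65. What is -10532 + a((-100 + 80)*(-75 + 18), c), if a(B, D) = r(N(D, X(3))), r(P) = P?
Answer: -21067/2 ≈ -10534.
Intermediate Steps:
X(b) = 14 - b (X(b) = 2 - (b + 4*(-3)) = 2 - (b - 12) = 2 - (-12 + b) = 2 + (12 - b) = 14 - b)
N(F, v) = -3/2 (N(F, v) = -½*3 = -3/2)
a(B, D) = -3/2
-10532 + a((-100 + 80)*(-75 + 18), c) = -10532 - 3/2 = -21067/2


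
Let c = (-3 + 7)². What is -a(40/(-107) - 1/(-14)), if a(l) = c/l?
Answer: 23968/453 ≈ 52.909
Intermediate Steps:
c = 16 (c = 4² = 16)
a(l) = 16/l
-a(40/(-107) - 1/(-14)) = -16/(40/(-107) - 1/(-14)) = -16/(40*(-1/107) - 1*(-1/14)) = -16/(-40/107 + 1/14) = -16/(-453/1498) = -16*(-1498)/453 = -1*(-23968/453) = 23968/453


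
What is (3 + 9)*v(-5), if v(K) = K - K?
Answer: 0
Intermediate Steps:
v(K) = 0
(3 + 9)*v(-5) = (3 + 9)*0 = 12*0 = 0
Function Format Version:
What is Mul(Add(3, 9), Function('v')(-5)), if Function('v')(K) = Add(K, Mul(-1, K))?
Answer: 0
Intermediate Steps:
Function('v')(K) = 0
Mul(Add(3, 9), Function('v')(-5)) = Mul(Add(3, 9), 0) = Mul(12, 0) = 0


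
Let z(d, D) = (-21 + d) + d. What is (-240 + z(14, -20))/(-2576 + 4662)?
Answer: -233/2086 ≈ -0.11170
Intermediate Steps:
z(d, D) = -21 + 2*d
(-240 + z(14, -20))/(-2576 + 4662) = (-240 + (-21 + 2*14))/(-2576 + 4662) = (-240 + (-21 + 28))/2086 = (-240 + 7)*(1/2086) = -233*1/2086 = -233/2086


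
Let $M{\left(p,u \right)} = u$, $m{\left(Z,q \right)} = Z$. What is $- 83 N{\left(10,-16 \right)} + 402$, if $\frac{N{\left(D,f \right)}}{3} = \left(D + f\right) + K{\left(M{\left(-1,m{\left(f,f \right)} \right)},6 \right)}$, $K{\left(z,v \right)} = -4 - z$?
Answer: $-1092$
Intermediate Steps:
$N{\left(D,f \right)} = -12 + 3 D$ ($N{\left(D,f \right)} = 3 \left(\left(D + f\right) - \left(4 + f\right)\right) = 3 \left(-4 + D\right) = -12 + 3 D$)
$- 83 N{\left(10,-16 \right)} + 402 = - 83 \left(-12 + 3 \cdot 10\right) + 402 = - 83 \left(-12 + 30\right) + 402 = \left(-83\right) 18 + 402 = -1494 + 402 = -1092$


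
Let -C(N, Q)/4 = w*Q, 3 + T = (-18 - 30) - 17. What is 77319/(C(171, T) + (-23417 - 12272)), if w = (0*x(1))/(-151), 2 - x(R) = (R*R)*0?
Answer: -77319/35689 ≈ -2.1665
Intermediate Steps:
x(R) = 2 (x(R) = 2 - R*R*0 = 2 - R**2*0 = 2 - 1*0 = 2 + 0 = 2)
w = 0 (w = (0*2)/(-151) = 0*(-1/151) = 0)
T = -68 (T = -3 + ((-18 - 30) - 17) = -3 + (-48 - 17) = -3 - 65 = -68)
C(N, Q) = 0 (C(N, Q) = -0*Q = -4*0 = 0)
77319/(C(171, T) + (-23417 - 12272)) = 77319/(0 + (-23417 - 12272)) = 77319/(0 - 35689) = 77319/(-35689) = 77319*(-1/35689) = -77319/35689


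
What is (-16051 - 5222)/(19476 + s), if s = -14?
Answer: -21273/19462 ≈ -1.0931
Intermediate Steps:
(-16051 - 5222)/(19476 + s) = (-16051 - 5222)/(19476 - 14) = -21273/19462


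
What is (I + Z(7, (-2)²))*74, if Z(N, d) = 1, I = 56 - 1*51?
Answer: 444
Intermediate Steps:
I = 5 (I = 56 - 51 = 5)
(I + Z(7, (-2)²))*74 = (5 + 1)*74 = 6*74 = 444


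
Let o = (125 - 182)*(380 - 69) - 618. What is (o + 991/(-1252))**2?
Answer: 527571791282761/1567504 ≈ 3.3657e+8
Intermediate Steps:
o = -18345 (o = -57*311 - 618 = -17727 - 618 = -18345)
(o + 991/(-1252))**2 = (-18345 + 991/(-1252))**2 = (-18345 + 991*(-1/1252))**2 = (-18345 - 991/1252)**2 = (-22968931/1252)**2 = 527571791282761/1567504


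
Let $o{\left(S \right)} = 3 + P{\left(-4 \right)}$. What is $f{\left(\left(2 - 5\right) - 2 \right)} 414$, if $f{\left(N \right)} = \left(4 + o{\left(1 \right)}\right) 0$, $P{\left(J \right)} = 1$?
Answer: $0$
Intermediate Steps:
$o{\left(S \right)} = 4$ ($o{\left(S \right)} = 3 + 1 = 4$)
$f{\left(N \right)} = 0$ ($f{\left(N \right)} = \left(4 + 4\right) 0 = 8 \cdot 0 = 0$)
$f{\left(\left(2 - 5\right) - 2 \right)} 414 = 0 \cdot 414 = 0$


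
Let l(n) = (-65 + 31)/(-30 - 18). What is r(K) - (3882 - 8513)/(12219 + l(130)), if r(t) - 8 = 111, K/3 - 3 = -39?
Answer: 35010631/293273 ≈ 119.38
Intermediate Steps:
K = -108 (K = 9 + 3*(-39) = 9 - 117 = -108)
r(t) = 119 (r(t) = 8 + 111 = 119)
l(n) = 17/24 (l(n) = -34/(-48) = -34*(-1/48) = 17/24)
r(K) - (3882 - 8513)/(12219 + l(130)) = 119 - (3882 - 8513)/(12219 + 17/24) = 119 - (-4631)/293273/24 = 119 - (-4631)*24/293273 = 119 - 1*(-111144/293273) = 119 + 111144/293273 = 35010631/293273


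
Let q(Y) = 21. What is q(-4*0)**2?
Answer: 441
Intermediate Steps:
q(-4*0)**2 = 21**2 = 441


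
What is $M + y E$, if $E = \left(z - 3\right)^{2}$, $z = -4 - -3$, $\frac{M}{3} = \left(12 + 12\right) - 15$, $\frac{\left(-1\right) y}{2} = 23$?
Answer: $-709$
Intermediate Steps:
$y = -46$ ($y = \left(-2\right) 23 = -46$)
$M = 27$ ($M = 3 \left(\left(12 + 12\right) - 15\right) = 3 \left(24 - 15\right) = 3 \cdot 9 = 27$)
$z = -1$ ($z = -4 + 3 = -1$)
$E = 16$ ($E = \left(-1 - 3\right)^{2} = \left(-4\right)^{2} = 16$)
$M + y E = 27 - 736 = -709$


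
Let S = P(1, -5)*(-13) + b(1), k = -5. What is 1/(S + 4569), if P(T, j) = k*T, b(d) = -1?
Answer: 1/4633 ≈ 0.00021584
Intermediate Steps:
P(T, j) = -5*T
S = 64 (S = -5*1*(-13) - 1 = -5*(-13) - 1 = 65 - 1 = 64)
1/(S + 4569) = 1/(64 + 4569) = 1/4633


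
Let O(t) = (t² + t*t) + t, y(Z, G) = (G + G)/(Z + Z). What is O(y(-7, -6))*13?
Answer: 1482/49 ≈ 30.245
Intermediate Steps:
y(Z, G) = G/Z (y(Z, G) = (2*G)/((2*Z)) = (2*G)*(1/(2*Z)) = G/Z)
O(t) = t + 2*t² (O(t) = (t² + t²) + t = 2*t² + t = t + 2*t²)
O(y(-7, -6))*13 = ((-6/(-7))*(1 + 2*(-6/(-7))))*13 = ((-6*(-⅐))*(1 + 2*(-6*(-⅐))))*13 = (6*(1 + 2*(6/7))/7)*13 = (6*(1 + 12/7)/7)*13 = ((6/7)*(19/7))*13 = (114/49)*13 = 1482/49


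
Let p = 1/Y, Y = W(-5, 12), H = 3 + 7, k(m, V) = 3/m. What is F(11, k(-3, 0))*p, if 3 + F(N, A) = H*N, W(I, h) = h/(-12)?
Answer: -107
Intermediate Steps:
W(I, h) = -h/12 (W(I, h) = h*(-1/12) = -h/12)
H = 10
Y = -1 (Y = -1/12*12 = -1)
F(N, A) = -3 + 10*N
p = -1 (p = 1/(-1) = -1)
F(11, k(-3, 0))*p = (-3 + 10*11)*(-1) = (-3 + 110)*(-1) = 107*(-1) = -107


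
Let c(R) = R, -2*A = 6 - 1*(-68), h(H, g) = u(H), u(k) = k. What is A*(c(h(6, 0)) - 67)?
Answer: 2257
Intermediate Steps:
h(H, g) = H
A = -37 (A = -(6 - 1*(-68))/2 = -(6 + 68)/2 = -½*74 = -37)
A*(c(h(6, 0)) - 67) = -37*(6 - 67) = -37*(-61) = 2257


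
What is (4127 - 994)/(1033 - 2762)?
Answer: -241/133 ≈ -1.8120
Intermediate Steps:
(4127 - 994)/(1033 - 2762) = 3133/(-1729) = 3133*(-1/1729) = -241/133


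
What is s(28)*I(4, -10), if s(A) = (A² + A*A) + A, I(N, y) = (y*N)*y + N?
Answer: 644784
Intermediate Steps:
I(N, y) = N + N*y² (I(N, y) = (N*y)*y + N = N*y² + N = N + N*y²)
s(A) = A + 2*A² (s(A) = (A² + A²) + A = 2*A² + A = A + 2*A²)
s(28)*I(4, -10) = (28*(1 + 2*28))*(4*(1 + (-10)²)) = (28*(1 + 56))*(4*(1 + 100)) = (28*57)*(4*101) = 1596*404 = 644784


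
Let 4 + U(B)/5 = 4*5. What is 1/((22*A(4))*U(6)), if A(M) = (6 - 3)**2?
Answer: 1/15840 ≈ 6.3131e-5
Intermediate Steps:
A(M) = 9 (A(M) = 3**2 = 9)
U(B) = 80 (U(B) = -20 + 5*(4*5) = -20 + 5*20 = -20 + 100 = 80)
1/((22*A(4))*U(6)) = 1/((22*9)*80) = 1/(198*80) = 1/15840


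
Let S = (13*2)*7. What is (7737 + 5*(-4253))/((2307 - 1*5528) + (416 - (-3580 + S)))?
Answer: -13528/593 ≈ -22.813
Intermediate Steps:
S = 182 (S = 26*7 = 182)
(7737 + 5*(-4253))/((2307 - 1*5528) + (416 - (-3580 + S))) = (7737 + 5*(-4253))/((2307 - 1*5528) + (416 - (-3580 + 182))) = (7737 - 21265)/((2307 - 5528) + (416 - 1*(-3398))) = -13528/(-3221 + (416 + 3398)) = -13528/(-3221 + 3814) = -13528/593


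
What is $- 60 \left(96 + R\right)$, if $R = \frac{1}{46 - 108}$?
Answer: $- \frac{178530}{31} \approx -5759.0$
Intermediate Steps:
$R = - \frac{1}{62}$ ($R = \frac{1}{-62} = - \frac{1}{62} \approx -0.016129$)
$- 60 \left(96 + R\right) = - 60 \left(96 - \frac{1}{62}\right) = \left(-60\right) \frac{5951}{62} = - \frac{178530}{31}$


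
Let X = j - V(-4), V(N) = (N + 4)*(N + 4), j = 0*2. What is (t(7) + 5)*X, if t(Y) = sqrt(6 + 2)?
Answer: 0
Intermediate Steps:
t(Y) = 2*sqrt(2) (t(Y) = sqrt(8) = 2*sqrt(2))
j = 0
V(N) = (4 + N)**2 (V(N) = (4 + N)*(4 + N) = (4 + N)**2)
X = 0 (X = 0 - (4 - 4)**2 = 0 - 1*0**2 = 0 - 1*0 = 0 + 0 = 0)
(t(7) + 5)*X = (2*sqrt(2) + 5)*0 = (5 + 2*sqrt(2))*0 = 0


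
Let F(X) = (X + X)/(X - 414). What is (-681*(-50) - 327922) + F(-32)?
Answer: -65533424/223 ≈ -2.9387e+5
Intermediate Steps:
F(X) = 2*X/(-414 + X) (F(X) = (2*X)/(-414 + X) = 2*X/(-414 + X))
(-681*(-50) - 327922) + F(-32) = (-681*(-50) - 327922) + 2*(-32)/(-414 - 32) = (34050 - 327922) + 2*(-32)/(-446) = -293872 + 2*(-32)*(-1/446) = -293872 + 32/223 = -65533424/223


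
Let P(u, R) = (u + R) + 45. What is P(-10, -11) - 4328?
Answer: -4304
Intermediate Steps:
P(u, R) = 45 + R + u (P(u, R) = (R + u) + 45 = 45 + R + u)
P(-10, -11) - 4328 = (45 - 11 - 10) - 4328 = 24 - 4328 = -4304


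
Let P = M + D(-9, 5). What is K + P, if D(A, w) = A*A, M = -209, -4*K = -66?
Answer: -223/2 ≈ -111.50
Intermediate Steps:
K = 33/2 (K = -¼*(-66) = 33/2 ≈ 16.500)
D(A, w) = A²
P = -128 (P = -209 + (-9)² = -209 + 81 = -128)
K + P = 33/2 - 128 = -223/2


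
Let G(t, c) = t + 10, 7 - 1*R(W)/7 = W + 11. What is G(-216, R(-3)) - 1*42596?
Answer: -42802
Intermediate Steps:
R(W) = -28 - 7*W (R(W) = 49 - 7*(W + 11) = 49 - 7*(11 + W) = 49 + (-77 - 7*W) = -28 - 7*W)
G(t, c) = 10 + t
G(-216, R(-3)) - 1*42596 = (10 - 216) - 1*42596 = -206 - 42596 = -42802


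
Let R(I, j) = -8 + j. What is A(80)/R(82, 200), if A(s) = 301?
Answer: 301/192 ≈ 1.5677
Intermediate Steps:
A(80)/R(82, 200) = 301/(-8 + 200) = 301/192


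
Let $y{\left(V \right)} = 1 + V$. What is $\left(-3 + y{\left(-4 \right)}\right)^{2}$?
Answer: $36$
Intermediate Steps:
$\left(-3 + y{\left(-4 \right)}\right)^{2} = \left(-3 + \left(1 - 4\right)\right)^{2} = \left(-3 - 3\right)^{2} = \left(-6\right)^{2} = 36$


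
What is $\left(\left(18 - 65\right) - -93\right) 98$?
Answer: $4508$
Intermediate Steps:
$\left(\left(18 - 65\right) - -93\right) 98 = \left(\left(18 - 65\right) + 93\right) 98 = \left(-47 + 93\right) 98 = 46 \cdot 98 = 4508$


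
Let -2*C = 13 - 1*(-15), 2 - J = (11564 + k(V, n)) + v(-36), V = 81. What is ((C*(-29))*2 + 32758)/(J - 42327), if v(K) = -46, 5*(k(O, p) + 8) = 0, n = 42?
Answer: -2238/3589 ≈ -0.62357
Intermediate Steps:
k(O, p) = -8 (k(O, p) = -8 + (1/5)*0 = -8 + 0 = -8)
J = -11508 (J = 2 - ((11564 - 8) - 46) = 2 - (11556 - 46) = 2 - 1*11510 = 2 - 11510 = -11508)
C = -14 (C = -(13 - 1*(-15))/2 = -(13 + 15)/2 = -1/2*28 = -14)
((C*(-29))*2 + 32758)/(J - 42327) = (-14*(-29)*2 + 32758)/(-11508 - 42327) = (406*2 + 32758)/(-53835) = (812 + 32758)*(-1/53835) = 33570*(-1/53835) = -2238/3589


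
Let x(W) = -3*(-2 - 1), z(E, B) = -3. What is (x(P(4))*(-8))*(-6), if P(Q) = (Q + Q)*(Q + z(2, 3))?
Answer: 432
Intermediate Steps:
P(Q) = 2*Q*(-3 + Q) (P(Q) = (Q + Q)*(Q - 3) = (2*Q)*(-3 + Q) = 2*Q*(-3 + Q))
x(W) = 9 (x(W) = -3*(-3) = 9)
(x(P(4))*(-8))*(-6) = (9*(-8))*(-6) = -72*(-6) = 432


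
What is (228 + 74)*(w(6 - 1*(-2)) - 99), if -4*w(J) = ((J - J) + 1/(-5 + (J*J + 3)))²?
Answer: -229855975/7688 ≈ -29898.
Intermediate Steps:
w(J) = -1/(4*(-2 + J²)²) (w(J) = -((J - J) + 1/(-5 + (J*J + 3)))²/4 = -(0 + 1/(-5 + (J² + 3)))²/4 = -(0 + 1/(-5 + (3 + J²)))²/4 = -(0 + 1/(-2 + J²))²/4 = -1/(4*(-2 + J²)²))
(228 + 74)*(w(6 - 1*(-2)) - 99) = (228 + 74)*(-1/(4*(-2 + (6 - 1*(-2))²)²) - 99) = 302*(-1/(4*(-2 + (6 + 2)²)²) - 99) = 302*(-1/(4*(-2 + 8²)²) - 99) = 302*(-1/(4*(-2 + 64)²) - 99) = 302*(-¼/62² - 99) = 302*(-¼*1/3844 - 99) = 302*(-1/15376 - 99) = 302*(-1522225/15376) = -229855975/7688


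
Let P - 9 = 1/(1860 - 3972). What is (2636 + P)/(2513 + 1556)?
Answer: 5586239/8593728 ≈ 0.65004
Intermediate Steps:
P = 19007/2112 (P = 9 + 1/(1860 - 3972) = 9 + 1/(-2112) = 9 - 1/2112 = 19007/2112 ≈ 8.9995)
(2636 + P)/(2513 + 1556) = (2636 + 19007/2112)/(2513 + 1556) = (5586239/2112)/4069 = (5586239/2112)*(1/4069) = 5586239/8593728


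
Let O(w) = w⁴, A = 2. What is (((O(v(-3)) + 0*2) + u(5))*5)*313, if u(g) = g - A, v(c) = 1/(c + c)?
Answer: 6086285/1296 ≈ 4696.2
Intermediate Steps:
v(c) = 1/(2*c)
u(g) = -2 + g (u(g) = g - 1*2 = g - 2 = -2 + g)
(((O(v(-3)) + 0*2) + u(5))*5)*313 = (((((½)/(-3))⁴ + 0*2) + (-2 + 5))*5)*313 = (((((½)*(-⅓))⁴ + 0) + 3)*5)*313 = ((((-⅙)⁴ + 0) + 3)*5)*313 = (((1/1296 + 0) + 3)*5)*313 = ((1/1296 + 3)*5)*313 = ((3889/1296)*5)*313 = (19445/1296)*313 = 6086285/1296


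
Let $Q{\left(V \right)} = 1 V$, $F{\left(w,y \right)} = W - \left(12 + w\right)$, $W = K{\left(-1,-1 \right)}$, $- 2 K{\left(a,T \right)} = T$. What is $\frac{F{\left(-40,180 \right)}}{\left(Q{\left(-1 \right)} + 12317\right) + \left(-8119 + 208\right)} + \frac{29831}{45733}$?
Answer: $\frac{265417891}{402907730} \approx 0.65876$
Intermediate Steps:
$K{\left(a,T \right)} = - \frac{T}{2}$
$W = \frac{1}{2}$ ($W = \left(- \frac{1}{2}\right) \left(-1\right) = \frac{1}{2} \approx 0.5$)
$F{\left(w,y \right)} = - \frac{23}{2} - w$ ($F{\left(w,y \right)} = \frac{1}{2} - \left(12 + w\right) = - \frac{23}{2} - w$)
$Q{\left(V \right)} = V$
$\frac{F{\left(-40,180 \right)}}{\left(Q{\left(-1 \right)} + 12317\right) + \left(-8119 + 208\right)} + \frac{29831}{45733} = \frac{- \frac{23}{2} - -40}{\left(-1 + 12317\right) + \left(-8119 + 208\right)} + \frac{29831}{45733} = \frac{- \frac{23}{2} + 40}{12316 - 7911} + 29831 \cdot \frac{1}{45733} = \frac{57}{2 \cdot 4405} + \frac{29831}{45733} = \frac{57}{2} \cdot \frac{1}{4405} + \frac{29831}{45733} = \frac{57}{8810} + \frac{29831}{45733} = \frac{265417891}{402907730}$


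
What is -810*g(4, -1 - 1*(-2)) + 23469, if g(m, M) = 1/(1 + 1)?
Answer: 23064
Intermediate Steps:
g(m, M) = 1/2
-810*g(4, -1 - 1*(-2)) + 23469 = -810*1/2 + 23469 = -405 + 23469 = 23064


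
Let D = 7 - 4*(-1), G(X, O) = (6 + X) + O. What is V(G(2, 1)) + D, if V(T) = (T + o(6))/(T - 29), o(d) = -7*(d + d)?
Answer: 59/4 ≈ 14.750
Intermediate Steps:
o(d) = -14*d
G(X, O) = 6 + O + X
V(T) = (-84 + T)/(-29 + T) (V(T) = (T - 14*6)/(T - 29) = (T - 84)/(-29 + T) = (-84 + T)/(-29 + T))
D = 11 (D = 7 + 4 = 11)
V(G(2, 1)) + D = (-84 + (6 + 1 + 2))/(-29 + (6 + 1 + 2)) + 11 = (-84 + 9)/(-29 + 9) + 11 = -75/(-20) + 11 = -1/20*(-75) + 11 = 15/4 + 11 = 59/4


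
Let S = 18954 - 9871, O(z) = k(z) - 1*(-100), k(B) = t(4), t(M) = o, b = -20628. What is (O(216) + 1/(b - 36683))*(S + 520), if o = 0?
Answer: 55035743697/57311 ≈ 9.6030e+5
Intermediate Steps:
t(M) = 0
k(B) = 0
O(z) = 100 (O(z) = 0 - 1*(-100) = 0 + 100 = 100)
S = 9083
(O(216) + 1/(b - 36683))*(S + 520) = (100 + 1/(-20628 - 36683))*(9083 + 520) = (100 + 1/(-57311))*9603 = (100 - 1/57311)*9603 = (5731099/57311)*9603 = 55035743697/57311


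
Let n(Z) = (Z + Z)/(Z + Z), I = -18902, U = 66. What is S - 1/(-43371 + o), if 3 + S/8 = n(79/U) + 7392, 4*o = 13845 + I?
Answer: 10555343924/178541 ≈ 59120.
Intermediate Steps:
o = -5057/4 (o = (13845 - 18902)/4 = (¼)*(-5057) = -5057/4 ≈ -1264.3)
n(Z) = 1 (n(Z) = (2*Z)/((2*Z)) = (2*Z)*(1/(2*Z)) = 1)
S = 59120 (S = -24 + 8*(1 + 7392) = -24 + 8*7393 = -24 + 59144 = 59120)
S - 1/(-43371 + o) = 59120 - 1/(-43371 - 5057/4) = 59120 - 1/(-178541/4) = 59120 - 1*(-4/178541) = 59120 + 4/178541 = 10555343924/178541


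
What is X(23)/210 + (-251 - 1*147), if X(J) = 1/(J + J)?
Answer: -3844679/9660 ≈ -398.00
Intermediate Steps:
X(J) = 1/(2*J)
X(23)/210 + (-251 - 1*147) = ((1/2)/23)/210 + (-251 - 1*147) = ((1/2)*(1/23))*(1/210) + (-251 - 147) = (1/46)*(1/210) - 398 = 1/9660 - 398 = -3844679/9660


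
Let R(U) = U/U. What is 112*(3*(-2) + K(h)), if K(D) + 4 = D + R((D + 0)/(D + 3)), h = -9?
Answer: -2016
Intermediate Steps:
R(U) = 1
K(D) = -3 + D (K(D) = -4 + (D + 1) = -4 + (1 + D) = -3 + D)
112*(3*(-2) + K(h)) = 112*(3*(-2) + (-3 - 9)) = 112*(-6 - 12) = 112*(-18) = -2016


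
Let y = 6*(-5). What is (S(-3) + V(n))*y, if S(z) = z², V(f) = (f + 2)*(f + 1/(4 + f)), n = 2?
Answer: -530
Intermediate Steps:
V(f) = (2 + f)*(f + 1/(4 + f))
y = -30
(S(-3) + V(n))*y = ((-3)² + (2 + 2³ + 6*2² + 9*2)/(4 + 2))*(-30) = (9 + (2 + 8 + 6*4 + 18)/6)*(-30) = (9 + (2 + 8 + 24 + 18)/6)*(-30) = (9 + (⅙)*52)*(-30) = (9 + 26/3)*(-30) = (53/3)*(-30) = -530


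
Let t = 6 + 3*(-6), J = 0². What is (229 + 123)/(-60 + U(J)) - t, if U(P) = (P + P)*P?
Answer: 92/15 ≈ 6.1333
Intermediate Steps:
J = 0
U(P) = 2*P² (U(P) = (2*P)*P = 2*P²)
t = -12 (t = 6 - 18 = -12)
(229 + 123)/(-60 + U(J)) - t = (229 + 123)/(-60 + 2*0²) - 1*(-12) = 352/(-60 + 2*0) + 12 = 352/(-60 + 0) + 12 = 352/(-60) + 12 = 352*(-1/60) + 12 = -88/15 + 12 = 92/15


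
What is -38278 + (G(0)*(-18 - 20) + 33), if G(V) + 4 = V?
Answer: -38093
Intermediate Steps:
G(V) = -4 + V
-38278 + (G(0)*(-18 - 20) + 33) = -38278 + ((-4 + 0)*(-18 - 20) + 33) = -38278 + (-4*(-38) + 33) = -38278 + (152 + 33) = -38278 + 185 = -38093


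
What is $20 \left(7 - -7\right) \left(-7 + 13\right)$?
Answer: $1680$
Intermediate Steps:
$20 \left(7 - -7\right) \left(-7 + 13\right) = 20 \left(7 + 7\right) 6 = 20 \cdot 14 \cdot 6 = 280 \cdot 6 = 1680$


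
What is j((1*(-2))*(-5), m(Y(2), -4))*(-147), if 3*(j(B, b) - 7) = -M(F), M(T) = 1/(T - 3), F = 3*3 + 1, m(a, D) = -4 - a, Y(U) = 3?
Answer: -1022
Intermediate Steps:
F = 10 (F = 9 + 1 = 10)
M(T) = 1/(-3 + T)
j(B, b) = 146/21 (j(B, b) = 7 + (-1/(-3 + 10))/3 = 7 + (-1/7)/3 = 7 + (-1*⅐)/3 = 7 + (⅓)*(-⅐) = 7 - 1/21 = 146/21)
j((1*(-2))*(-5), m(Y(2), -4))*(-147) = (146/21)*(-147) = -1022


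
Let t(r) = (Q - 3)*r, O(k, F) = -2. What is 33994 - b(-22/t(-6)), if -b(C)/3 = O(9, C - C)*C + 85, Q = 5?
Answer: 34238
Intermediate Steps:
t(r) = 2*r (t(r) = (5 - 3)*r = 2*r)
b(C) = -255 + 6*C (b(C) = -3*(-2*C + 85) = -3*(85 - 2*C) = -255 + 6*C)
33994 - b(-22/t(-6)) = 33994 - (-255 + 6*(-22/(2*(-6)))) = 33994 - (-255 + 6*(-22/(-12))) = 33994 - (-255 + 6*(-22*(-1/12))) = 33994 - (-255 + 6*(11/6)) = 33994 - (-255 + 11) = 33994 - 1*(-244) = 33994 + 244 = 34238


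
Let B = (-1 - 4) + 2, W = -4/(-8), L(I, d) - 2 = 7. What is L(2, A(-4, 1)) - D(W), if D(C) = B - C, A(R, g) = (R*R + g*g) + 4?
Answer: 25/2 ≈ 12.500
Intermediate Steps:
A(R, g) = 4 + R**2 + g**2 (A(R, g) = (R**2 + g**2) + 4 = 4 + R**2 + g**2)
L(I, d) = 9 (L(I, d) = 2 + 7 = 9)
W = 1/2 (W = -4*(-1/8) = 1/2 ≈ 0.50000)
B = -3 (B = -5 + 2 = -3)
D(C) = -3 - C
L(2, A(-4, 1)) - D(W) = 9 - (-3 - 1*1/2) = 9 - (-3 - 1/2) = 9 - 1*(-7/2) = 9 + 7/2 = 25/2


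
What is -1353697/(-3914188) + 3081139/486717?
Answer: 310220113241/46465898556 ≈ 6.6763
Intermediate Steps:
-1353697/(-3914188) + 3081139/486717 = -1353697*(-1/3914188) + 3081139*(1/486717) = 33017/95468 + 3081139/486717 = 310220113241/46465898556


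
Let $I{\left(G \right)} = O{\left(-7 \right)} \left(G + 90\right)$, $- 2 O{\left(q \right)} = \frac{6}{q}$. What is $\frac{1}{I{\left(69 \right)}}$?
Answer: $\frac{7}{477} \approx 0.014675$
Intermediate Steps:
$O{\left(q \right)} = - \frac{3}{q}$ ($O{\left(q \right)} = - \frac{6 \frac{1}{q}}{2} = - \frac{3}{q}$)
$I{\left(G \right)} = \frac{270}{7} + \frac{3 G}{7}$ ($I{\left(G \right)} = - \frac{3}{-7} \left(G + 90\right) = \left(-3\right) \left(- \frac{1}{7}\right) \left(90 + G\right) = \frac{3 \left(90 + G\right)}{7} = \frac{270}{7} + \frac{3 G}{7}$)
$\frac{1}{I{\left(69 \right)}} = \frac{1}{\frac{270}{7} + \frac{3}{7} \cdot 69} = \frac{1}{\frac{270}{7} + \frac{207}{7}} = \frac{1}{\frac{477}{7}} = \frac{7}{477}$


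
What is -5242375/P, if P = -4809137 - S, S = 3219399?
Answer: 5242375/8028536 ≈ 0.65297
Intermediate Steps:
P = -8028536 (P = -4809137 - 1*3219399 = -4809137 - 3219399 = -8028536)
-5242375/P = -5242375/(-8028536) = -5242375*(-1/8028536) = 5242375/8028536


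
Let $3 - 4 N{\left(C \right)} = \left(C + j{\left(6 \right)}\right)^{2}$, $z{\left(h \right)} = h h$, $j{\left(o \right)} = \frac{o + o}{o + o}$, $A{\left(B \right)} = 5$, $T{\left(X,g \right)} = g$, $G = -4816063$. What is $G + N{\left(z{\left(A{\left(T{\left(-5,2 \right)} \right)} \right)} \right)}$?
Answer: $- \frac{19264925}{4} \approx -4.8162 \cdot 10^{6}$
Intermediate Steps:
$j{\left(o \right)} = 1$ ($j{\left(o \right)} = \frac{2 o}{2 o} = 2 o \frac{1}{2 o} = 1$)
$z{\left(h \right)} = h^{2}$
$N{\left(C \right)} = \frac{3}{4} - \frac{\left(1 + C\right)^{2}}{4}$ ($N{\left(C \right)} = \frac{3}{4} - \frac{\left(C + 1\right)^{2}}{4} = \frac{3}{4} - \frac{\left(1 + C\right)^{2}}{4}$)
$G + N{\left(z{\left(A{\left(T{\left(-5,2 \right)} \right)} \right)} \right)} = -4816063 + \left(\frac{3}{4} - \frac{\left(1 + 5^{2}\right)^{2}}{4}\right) = -4816063 + \left(\frac{3}{4} - \frac{\left(1 + 25\right)^{2}}{4}\right) = -4816063 + \left(\frac{3}{4} - \frac{26^{2}}{4}\right) = -4816063 + \left(\frac{3}{4} - 169\right) = -4816063 - \frac{673}{4} = - \frac{19264925}{4}$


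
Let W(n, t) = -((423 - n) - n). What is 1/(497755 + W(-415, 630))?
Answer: 1/496502 ≈ 2.0141e-6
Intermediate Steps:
W(n, t) = -423 + 2*n (W(n, t) = -(423 - 2*n) = -423 + 2*n)
1/(497755 + W(-415, 630)) = 1/(497755 + (-423 + 2*(-415))) = 1/(497755 + (-423 - 830)) = 1/(497755 - 1253) = 1/496502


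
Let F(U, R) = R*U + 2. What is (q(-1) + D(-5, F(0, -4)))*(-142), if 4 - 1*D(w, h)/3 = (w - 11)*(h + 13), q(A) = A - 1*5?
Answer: -103092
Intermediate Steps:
F(U, R) = 2 + R*U
q(A) = -5 + A (q(A) = A - 5 = -5 + A)
D(w, h) = 12 - 3*(-11 + w)*(13 + h) (D(w, h) = 12 - 3*(w - 11)*(h + 13) = 12 - 3*(-11 + w)*(13 + h))
(q(-1) + D(-5, F(0, -4)))*(-142) = ((-5 - 1) + (441 - 39*(-5) + 33*(2 - 4*0) - 3*(2 - 4*0)*(-5)))*(-142) = (-6 + (441 + 195 + 33*(2 + 0) - 3*(2 + 0)*(-5)))*(-142) = (-6 + (441 + 195 + 33*2 - 3*2*(-5)))*(-142) = (-6 + (441 + 195 + 66 + 30))*(-142) = (-6 + 732)*(-142) = 726*(-142) = -103092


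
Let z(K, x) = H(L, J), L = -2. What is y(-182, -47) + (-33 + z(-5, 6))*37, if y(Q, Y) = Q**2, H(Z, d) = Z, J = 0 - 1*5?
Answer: 31829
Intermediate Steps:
J = -5 (J = 0 - 5 = -5)
z(K, x) = -2
y(-182, -47) + (-33 + z(-5, 6))*37 = (-182)**2 + (-33 - 2)*37 = 33124 - 35*37 = 33124 - 1295 = 31829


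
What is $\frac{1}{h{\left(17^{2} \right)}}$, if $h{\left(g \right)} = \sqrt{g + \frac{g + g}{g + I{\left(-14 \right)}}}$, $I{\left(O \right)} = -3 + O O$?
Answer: $\frac{\sqrt{482}}{374} \approx 0.058702$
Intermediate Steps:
$I{\left(O \right)} = -3 + O^{2}$
$h{\left(g \right)} = \sqrt{g + \frac{2 g}{193 + g}}$ ($h{\left(g \right)} = \sqrt{g + \frac{g + g}{g - \left(3 - \left(-14\right)^{2}\right)}} = \sqrt{g + \frac{2 g}{g + \left(-3 + 196\right)}} = \sqrt{g + \frac{2 g}{g + 193}} = \sqrt{g + \frac{2 g}{193 + g}}$)
$\frac{1}{h{\left(17^{2} \right)}} = \frac{1}{\sqrt{\frac{17^{2} \left(195 + 17^{2}\right)}{193 + 17^{2}}}} = \frac{1}{\sqrt{\frac{289 \left(195 + 289\right)}{193 + 289}}} = \frac{1}{\sqrt{289 \cdot \frac{1}{482} \cdot 484}} = \frac{1}{\sqrt{\frac{69938}{241}}} = \frac{1}{\frac{187}{241} \sqrt{482}} = \frac{\sqrt{482}}{374}$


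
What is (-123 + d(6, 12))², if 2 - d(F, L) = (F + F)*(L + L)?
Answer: 167281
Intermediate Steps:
d(F, L) = 2 - 4*F*L (d(F, L) = 2 - (F + F)*(L + L) = 2 - 2*F*2*L = 2 - 4*F*L)
(-123 + d(6, 12))² = (-123 + (2 - 4*6*12))² = (-123 + (2 - 288))² = (-123 - 286)² = (-409)² = 167281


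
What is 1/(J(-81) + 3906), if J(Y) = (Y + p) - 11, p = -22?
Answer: 1/3792 ≈ 0.00026371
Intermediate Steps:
J(Y) = -33 + Y (J(Y) = (Y - 22) - 11 = (-22 + Y) - 11 = -33 + Y)
1/(J(-81) + 3906) = 1/((-33 - 81) + 3906) = 1/(-114 + 3906) = 1/3792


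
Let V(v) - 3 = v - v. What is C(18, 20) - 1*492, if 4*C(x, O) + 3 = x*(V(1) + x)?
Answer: -1593/4 ≈ -398.25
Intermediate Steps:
V(v) = 3 (V(v) = 3 + (v - v) = 3 + 0 = 3)
C(x, O) = -3/4 + x*(3 + x)/4 (C(x, O) = -3/4 + (x*(3 + x))/4 = -3/4 + x*(3 + x)/4)
C(18, 20) - 1*492 = (-3/4 + (1/4)*18**2 + (3/4)*18) - 1*492 = (-3/4 + (1/4)*324 + 27/2) - 492 = (-3/4 + 81 + 27/2) - 492 = 375/4 - 492 = -1593/4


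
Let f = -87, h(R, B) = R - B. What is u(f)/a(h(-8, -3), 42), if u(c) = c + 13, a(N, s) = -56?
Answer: 37/28 ≈ 1.3214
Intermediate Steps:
u(c) = 13 + c
u(f)/a(h(-8, -3), 42) = (13 - 87)/(-56) = -74*(-1/56) = 37/28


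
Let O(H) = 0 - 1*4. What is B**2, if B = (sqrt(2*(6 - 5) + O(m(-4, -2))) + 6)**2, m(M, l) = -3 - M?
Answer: (6 + I*sqrt(2))**4 ≈ 868.0 + 1154.0*I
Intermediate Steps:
O(H) = -4 (O(H) = 0 - 4 = -4)
B = (6 + I*sqrt(2))**2 (B = (sqrt(2*(6 - 5) - 4) + 6)**2 = (sqrt(2*1 - 4) + 6)**2 = (sqrt(2 - 4) + 6)**2 = (sqrt(-2) + 6)**2 = (I*sqrt(2) + 6)**2 = (6 + I*sqrt(2))**2 ≈ 34.0 + 16.971*I)
B**2 = ((6 + I*sqrt(2))**2)**2 = (6 + I*sqrt(2))**4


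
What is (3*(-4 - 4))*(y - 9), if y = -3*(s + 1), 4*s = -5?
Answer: 198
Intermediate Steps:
s = -5/4 (s = (1/4)*(-5) = -5/4 ≈ -1.2500)
y = 3/4 (y = -3*(-5/4 + 1) = -3*(-1/4) = 3/4 ≈ 0.75000)
(3*(-4 - 4))*(y - 9) = (3*(-4 - 4))*(3/4 - 9) = (3*(-8))*(-33/4) = -24*(-33/4) = 198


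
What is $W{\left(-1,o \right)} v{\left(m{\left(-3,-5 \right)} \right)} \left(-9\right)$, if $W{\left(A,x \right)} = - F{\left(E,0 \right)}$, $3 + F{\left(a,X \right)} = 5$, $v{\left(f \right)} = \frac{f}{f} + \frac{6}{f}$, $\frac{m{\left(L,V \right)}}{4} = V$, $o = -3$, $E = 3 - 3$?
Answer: $\frac{63}{5} \approx 12.6$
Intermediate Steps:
$E = 0$
$m{\left(L,V \right)} = 4 V$
$v{\left(f \right)} = 1 + \frac{6}{f}$
$F{\left(a,X \right)} = 2$ ($F{\left(a,X \right)} = -3 + 5 = 2$)
$W{\left(A,x \right)} = -2$ ($W{\left(A,x \right)} = \left(-1\right) 2 = -2$)
$W{\left(-1,o \right)} v{\left(m{\left(-3,-5 \right)} \right)} \left(-9\right) = - 2 \frac{6 + 4 \left(-5\right)}{4 \left(-5\right)} \left(-9\right) = - 2 \frac{6 - 20}{-20} \left(-9\right) = - 2 \left(\left(- \frac{1}{20}\right) \left(-14\right)\right) \left(-9\right) = \left(-2\right) \frac{7}{10} \left(-9\right) = \left(- \frac{7}{5}\right) \left(-9\right) = \frac{63}{5}$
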